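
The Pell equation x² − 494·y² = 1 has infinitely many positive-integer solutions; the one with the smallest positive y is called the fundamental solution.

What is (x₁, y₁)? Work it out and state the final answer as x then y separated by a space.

[22; 4,2,2,1,2,1,2,2,4,44] for √494; ℓ=10 ⇒ convergent index 9
k=0  a_k=22  p_k/q_k = 22/1
…
k=2  a_k=2  p_k/q_k = 200/9
…
k=8  a_k=2  p_k/q_k = 16514/743
k=9  a_k=4  p_k/q_k = 73035/3286
(x₁, y₁) = (73035, 3286);  73035² − 494·3286² = 1 ✓

73035 3286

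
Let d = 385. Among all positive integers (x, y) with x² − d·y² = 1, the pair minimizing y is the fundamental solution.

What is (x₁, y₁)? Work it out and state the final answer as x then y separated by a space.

d=385: √d = [19; 1,1,1,1,1,…,1,1,38] (ℓ=16, even), read p_15/q_15
i=0: a=19 ⇒ p=19, q=1
…
i=2: a=1 ⇒ p=39, q=2
…
i=4: a=1 ⇒ p=98, q=5
i=5: a=1 ⇒ p=157, q=8
…
i=8: a=2 ⇒ p=2021, q=103
i=9: a=1 ⇒ p=2747, q=140
…
i=11: a=1 ⇒ p=13009, q=663
…
i=13: a=1 ⇒ p=36280, q=1849
i=14: a=1 ⇒ p=59551, q=3035
i=15: a=1 ⇒ p=95831, q=4884
fundamental: x₁=95831, y₁=4884  (since 9183580561 − 385·23853456 = 1)

95831 4884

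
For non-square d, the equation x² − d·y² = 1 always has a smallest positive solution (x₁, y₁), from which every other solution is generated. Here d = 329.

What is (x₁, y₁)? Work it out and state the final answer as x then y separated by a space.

2376415 131016

d=329: √d = [18; 7,4,2,1,1,4,1,1,2,4,7,36] (ℓ=12, even), read p_11/q_11
step 0: (18, 1)  from 18·(1,0) + (0,1)
step 1: (127, 7)  from 7·(18,1) + (1,0)
step 2: (526, 29)  from 4·(127,7) + (18,1)
step 3: (1179, 65)  from 2·(526,29) + (127,7)
step 4: (1705, 94)  from 1·(1179,65) + (526,29)
step 5: (2884, 159)  from 1·(1705,94) + (1179,65)
…
step 7: (16125, 889)  from 1·(13241,730) + (2884,159)
step 8: (29366, 1619)  from 1·(16125,889) + (13241,730)
step 9: (74857, 4127)  from 2·(29366,1619) + (16125,889)
step 10: (328794, 18127)  from 4·(74857,4127) + (29366,1619)
step 11: (2376415, 131016)  from 7·(328794,18127) + (74857,4127)
(x₁, y₁) = (2376415, 131016);  2376415² − 329·131016² = 1 ✓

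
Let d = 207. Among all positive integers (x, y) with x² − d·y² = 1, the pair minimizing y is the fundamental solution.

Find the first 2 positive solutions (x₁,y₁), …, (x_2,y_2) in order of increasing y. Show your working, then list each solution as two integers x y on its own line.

1151 80
2649601 184160

√207 = [14; 2,1,1,2,1,1,2,28, …], period ℓ=8 (even) → k=7
step 0: (14, 1)  from 14·(1,0) + (0,1)
step 1: (29, 2)  from 2·(14,1) + (1,0)
step 2: (43, 3)  from 1·(29,2) + (14,1)
step 3: (72, 5)  from 1·(43,3) + (29,2)
step 4: (187, 13)  from 2·(72,5) + (43,3)
step 5: (259, 18)  from 1·(187,13) + (72,5)
step 6: (446, 31)  from 1·(259,18) + (187,13)
step 7: (1151, 80)  from 2·(446,31) + (259,18)
fundamental: x₁=1151, y₁=80  (since 1324801 − 207·6400 = 1)
(x_2, y_2) = (1151·1151 + 207·80·80, 1151·80 + 80·1151) = (2649601, 184160)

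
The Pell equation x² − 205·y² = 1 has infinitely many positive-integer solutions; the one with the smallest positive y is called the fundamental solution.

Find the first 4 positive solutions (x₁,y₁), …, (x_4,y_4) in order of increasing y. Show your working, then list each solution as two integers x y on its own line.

39689 2772
3150433441 220035816
250075105640009 17466002999676
19850461732342200961 1386416385888245712

d=205: √d = [14; 3,6,1,4,1,6,3,28] (ℓ=8, even), read p_7/q_7
step 0: (14, 1)  from 14·(1,0) + (0,1)
step 1: (43, 3)  from 3·(14,1) + (1,0)
…
step 3: (315, 22)  from 1·(272,19) + (43,3)
step 4: (1532, 107)  from 4·(315,22) + (272,19)
…
step 6: (12614, 881)  from 6·(1847,129) + (1532,107)
step 7: (39689, 2772)  from 3·(12614,881) + (1847,129)
(x₁, y₁) = (39689, 2772);  39689² − 205·2772² = 1 ✓
(x_2, y_2) = (39689·39689 + 205·2772·2772, 39689·2772 + 2772·39689) = (3150433441, 220035816)
(x_3, y_3) = (39689·3150433441 + 205·2772·220035816, 39689·220035816 + 2772·3150433441) = (250075105640009, 17466002999676)
(x_4, y_4) = (39689·250075105640009 + 205·2772·17466002999676, 39689·17466002999676 + 2772·250075105640009) = (19850461732342200961, 1386416385888245712)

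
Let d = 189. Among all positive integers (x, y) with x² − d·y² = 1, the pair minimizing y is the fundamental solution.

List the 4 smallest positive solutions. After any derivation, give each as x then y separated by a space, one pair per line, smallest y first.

55 4
6049 440
665335 48396
73180801 5323120

√189 = [13; 1,2,1,26, …], period ℓ=4 (even) → k=3
step 0: (13, 1)  from 13·(1,0) + (0,1)
…
step 2: (41, 3)  from 2·(14,1) + (13,1)
step 3: (55, 4)  from 1·(41,3) + (14,1)
→ (55, 4).  Check: 55²=3025, 189·4²=3024, difference 1.
n=2: (55,4)∘(55,4) = (55·55+189·4·4, 55·4+4·55) = (6049,440)
n=3: (6049,440)∘(55,4) = (55·6049+189·4·440, 55·440+4·6049) = (665335,48396)
n=4: (665335,48396)∘(55,4) = (55·665335+189·4·48396, 55·48396+4·665335) = (73180801,5323120)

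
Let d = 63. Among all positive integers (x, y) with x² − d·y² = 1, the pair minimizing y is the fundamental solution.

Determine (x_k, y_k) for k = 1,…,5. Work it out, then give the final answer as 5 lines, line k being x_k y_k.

√63 = [7; 1,14, …], period ℓ=2 (even) → k=1
k=0  a_k=7  p_k/q_k = 7/1
k=1  a_k=1  p_k/q_k = 8/1
fundamental: x₁=8, y₁=1  (since 64 − 63·1 = 1)
k=2:  x_2 = 8·8+63·1·1 = 127,  y_2 = 8·1+1·8 = 16
k=3:  x_3 = 8·127+63·1·16 = 2024,  y_3 = 8·16+1·127 = 255
k=4:  x_4 = 8·2024+63·1·255 = 32257,  y_4 = 8·255+1·2024 = 4064
k=5:  x_5 = 8·32257+63·1·4064 = 514088,  y_5 = 8·4064+1·32257 = 64769

8 1
127 16
2024 255
32257 4064
514088 64769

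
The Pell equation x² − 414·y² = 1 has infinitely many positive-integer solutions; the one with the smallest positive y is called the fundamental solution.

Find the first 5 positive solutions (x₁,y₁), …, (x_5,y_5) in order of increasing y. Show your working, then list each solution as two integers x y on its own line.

√414 → a₀=20, period (2,1,7,2,7,1,2,40); ℓ=8 even so k=7
i=0: a=20 ⇒ p=20, q=1
i=1: a=2 ⇒ p=41, q=2
i=2: a=1 ⇒ p=61, q=3
i=3: a=7 ⇒ p=468, q=23
i=4: a=2 ⇒ p=997, q=49
…
i=6: a=1 ⇒ p=8444, q=415
i=7: a=2 ⇒ p=24335, q=1196
(x₁, y₁) = (24335, 1196);  24335² − 414·1196² = 1 ✓
(x_2, y_2) = (24335·24335 + 414·1196·1196, 24335·1196 + 1196·24335) = (1184384449, 58209320)
(x_3, y_3) = (24335·1184384449 + 414·1196·58209320, 24335·58209320 + 1196·1184384449) = (57643991108495, 2833047603204)
(x_4, y_4) = (24335·57643991108495 + 414·1196·2833047603204, 24335·2833047603204 + 1196·57643991108495) = (2805533046066067201, 137884426789729360)
(x_5, y_5) = (24335·2805533046066067201 + 414·1196·137884426789729360, 24335·137884426789729360 + 1196·2805533046066067201) = (136545293294391499564175, 6710835049023080347996)

24335 1196
1184384449 58209320
57643991108495 2833047603204
2805533046066067201 137884426789729360
136545293294391499564175 6710835049023080347996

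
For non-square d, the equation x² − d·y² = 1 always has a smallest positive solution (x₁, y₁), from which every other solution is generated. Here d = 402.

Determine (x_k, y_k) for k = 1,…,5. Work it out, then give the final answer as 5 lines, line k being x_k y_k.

401 20
321601 16040
257923601 12864060
206854406401 10316960080
165896976010001 8274189120100

d=402: √d = [20; 20,40] (ℓ=2, even), read p_1/q_1
a_0=20:  p_0=20·1+0=20,  q_0=20·0+1=1
a_1=20:  p_1=20·20+1=401,  q_1=20·1+0=20
fundamental: x₁=401, y₁=20  (since 160801 − 402·400 = 1)
n=2: (401,20)∘(401,20) = (401·401+402·20·20, 401·20+20·401) = (321601,16040)
n=3: (321601,16040)∘(401,20) = (401·321601+402·20·16040, 401·16040+20·321601) = (257923601,12864060)
n=4: (257923601,12864060)∘(401,20) = (401·257923601+402·20·12864060, 401·12864060+20·257923601) = (206854406401,10316960080)
n=5: (206854406401,10316960080)∘(401,20) = (401·206854406401+402·20·10316960080, 401·10316960080+20·206854406401) = (165896976010001,8274189120100)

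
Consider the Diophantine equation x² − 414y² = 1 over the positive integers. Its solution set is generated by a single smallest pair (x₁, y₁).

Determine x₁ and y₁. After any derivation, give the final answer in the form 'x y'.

√414 → a₀=20, period (2,1,7,2,7,1,2,40); ℓ=8 even so k=7
step 0: (20, 1)  from 20·(1,0) + (0,1)
step 1: (41, 2)  from 2·(20,1) + (1,0)
…
step 4: (997, 49)  from 2·(468,23) + (61,3)
…
step 6: (8444, 415)  from 1·(7447,366) + (997,49)
step 7: (24335, 1196)  from 2·(8444,415) + (7447,366)
(x₁, y₁) = (24335, 1196);  24335² − 414·1196² = 1 ✓

24335 1196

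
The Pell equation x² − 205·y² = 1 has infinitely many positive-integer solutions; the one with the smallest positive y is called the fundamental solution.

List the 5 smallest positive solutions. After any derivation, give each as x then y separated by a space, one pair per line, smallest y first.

39689 2772
3150433441 220035816
250075105640009 17466002999676
19850461732342200961 1386416385888245712
1575689951139784122242249 110050959861571165127460

√205 → a₀=14, period (3,6,1,4,1,6,3,28); ℓ=8 even so k=7
step 0: (14, 1)  from 14·(1,0) + (0,1)
…
step 5: (1847, 129)  from 1·(1532,107) + (315,22)
step 6: (12614, 881)  from 6·(1847,129) + (1532,107)
step 7: (39689, 2772)  from 3·(12614,881) + (1847,129)
→ (39689, 2772).  Check: 39689²=1575216721, 205·2772²=1575216720, difference 1.
(39689+2772√205)^2 = 3150433441 + 220035816√205
(39689+2772√205)^3 = 250075105640009 + 17466002999676√205
(39689+2772√205)^4 = 19850461732342200961 + 1386416385888245712√205
(39689+2772√205)^5 = 1575689951139784122242249 + 110050959861571165127460√205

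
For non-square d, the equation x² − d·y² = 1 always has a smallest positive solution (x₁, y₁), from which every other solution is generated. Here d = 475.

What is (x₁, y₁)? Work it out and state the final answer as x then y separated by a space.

57799 2652

√475 = [21; 1,3,1,6,2,6,1,3,1,42, …], period ℓ=10 (even) → k=9
a_0=21:  p_0=21·1+0=21,  q_0=21·0+1=1
…
a_4=6:  p_4=6·109+87=741,  q_4=6·5+4=34
…
a_6=6:  p_6=6·1591+741=10287,  q_6=6·73+34=472
a_7=1:  p_7=1·10287+1591=11878,  q_7=1·472+73=545
a_8=3:  p_8=3·11878+10287=45921,  q_8=3·545+472=2107
a_9=1:  p_9=1·45921+11878=57799,  q_9=1·2107+545=2652
→ (57799, 2652).  Check: 57799²=3340724401, 475·2652²=3340724400, difference 1.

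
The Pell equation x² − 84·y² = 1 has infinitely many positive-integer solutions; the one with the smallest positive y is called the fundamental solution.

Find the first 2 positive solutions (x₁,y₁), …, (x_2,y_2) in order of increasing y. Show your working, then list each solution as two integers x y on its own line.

√84 = [9; 6,18, …], period ℓ=2 (even) → k=1
k=0  a_k=9  p_k/q_k = 9/1
k=1  a_k=6  p_k/q_k = 55/6
fundamental: x₁=55, y₁=6  (since 3025 − 84·36 = 1)
(55+6√84)^2 = 6049 + 660√84

55 6
6049 660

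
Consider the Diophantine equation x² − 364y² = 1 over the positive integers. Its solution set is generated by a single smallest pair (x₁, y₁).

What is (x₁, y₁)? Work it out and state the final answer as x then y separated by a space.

4954951 259710

√364 → a₀=19, period (12,1,2,3,1,8,1,3,2,1,12,38); ℓ=12 even so k=11
a_0=19:  p_0=19·1+0=19,  q_0=19·0+1=1
a_1=12:  p_1=12·19+1=229,  q_1=12·1+0=12
a_2=1:  p_2=1·229+19=248,  q_2=1·12+1=13
a_3=2:  p_3=2·248+229=725,  q_3=2·13+12=38
a_4=3:  p_4=3·725+248=2423,  q_4=3·38+13=127
a_5=1:  p_5=1·2423+725=3148,  q_5=1·127+38=165
a_6=8:  p_6=8·3148+2423=27607,  q_6=8·165+127=1447
…
a_8=3:  p_8=3·30755+27607=119872,  q_8=3·1612+1447=6283
a_9=2:  p_9=2·119872+30755=270499,  q_9=2·6283+1612=14178
a_10=1:  p_10=1·270499+119872=390371,  q_10=1·14178+6283=20461
a_11=12:  p_11=12·390371+270499=4954951,  q_11=12·20461+14178=259710
fundamental: x₁=4954951, y₁=259710  (since 24551539412401 − 364·67449284100 = 1)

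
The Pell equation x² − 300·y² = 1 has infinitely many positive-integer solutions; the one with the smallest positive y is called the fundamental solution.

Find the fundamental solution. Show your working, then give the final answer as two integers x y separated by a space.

[17; 3,8,3,34] for √300; ℓ=4 ⇒ convergent index 3
step 0: (17, 1)  from 17·(1,0) + (0,1)
step 1: (52, 3)  from 3·(17,1) + (1,0)
step 2: (433, 25)  from 8·(52,3) + (17,1)
step 3: (1351, 78)  from 3·(433,25) + (52,3)
(x₁, y₁) = (1351, 78);  1351² − 300·78² = 1 ✓

1351 78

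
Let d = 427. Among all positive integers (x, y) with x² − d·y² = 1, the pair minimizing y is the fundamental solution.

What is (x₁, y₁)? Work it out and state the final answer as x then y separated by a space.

62 3

[20; 1,1,1,40] for √427; ℓ=4 ⇒ convergent index 3
step 0: (20, 1)  from 20·(1,0) + (0,1)
…
step 2: (41, 2)  from 1·(21,1) + (20,1)
step 3: (62, 3)  from 1·(41,2) + (21,1)
(x₁, y₁) = (62, 3);  62² − 427·3² = 1 ✓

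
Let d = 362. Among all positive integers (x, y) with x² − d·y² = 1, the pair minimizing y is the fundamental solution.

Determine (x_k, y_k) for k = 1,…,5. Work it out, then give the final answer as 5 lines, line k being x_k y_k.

723 38
1045457 54948
1511730099 79454770
2185960677697 114891542472
3160897628219763 166133090959742

√362 → a₀=19, period (38); ℓ=1 odd so k=1
k=0  a_k=19  p_k/q_k = 19/1
k=1  a_k=38  p_k/q_k = 723/38
fundamental: x₁=723, y₁=38  (since 522729 − 362·1444 = 1)
n=2: (723,38)∘(723,38) = (723·723+362·38·38, 723·38+38·723) = (1045457,54948)
n=3: (1045457,54948)∘(723,38) = (723·1045457+362·38·54948, 723·54948+38·1045457) = (1511730099,79454770)
n=4: (1511730099,79454770)∘(723,38) = (723·1511730099+362·38·79454770, 723·79454770+38·1511730099) = (2185960677697,114891542472)
n=5: (2185960677697,114891542472)∘(723,38) = (723·2185960677697+362·38·114891542472, 723·114891542472+38·2185960677697) = (3160897628219763,166133090959742)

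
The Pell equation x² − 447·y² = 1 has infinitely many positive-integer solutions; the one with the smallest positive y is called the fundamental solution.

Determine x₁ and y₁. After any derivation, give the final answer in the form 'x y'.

[21; 7,42] for √447; ℓ=2 ⇒ convergent index 1
a_0=21:  p_0=21·1+0=21,  q_0=21·0+1=1
a_1=7:  p_1=7·21+1=148,  q_1=7·1+0=7
fundamental: x₁=148, y₁=7  (since 21904 − 447·49 = 1)

148 7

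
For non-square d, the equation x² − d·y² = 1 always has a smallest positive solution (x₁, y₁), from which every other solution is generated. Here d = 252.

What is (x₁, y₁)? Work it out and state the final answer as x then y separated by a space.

127 8

√252 → a₀=15, period (1,6,1,30); ℓ=4 even so k=3
step 0: (15, 1)  from 15·(1,0) + (0,1)
step 1: (16, 1)  from 1·(15,1) + (1,0)
step 2: (111, 7)  from 6·(16,1) + (15,1)
step 3: (127, 8)  from 1·(111,7) + (16,1)
(x₁, y₁) = (127, 8);  127² − 252·8² = 1 ✓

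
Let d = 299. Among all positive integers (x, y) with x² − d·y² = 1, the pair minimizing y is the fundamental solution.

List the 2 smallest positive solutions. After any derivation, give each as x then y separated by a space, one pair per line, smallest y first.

d=299: √d = [17; 3,2,3,34] (ℓ=4, even), read p_3/q_3
a_0=17:  p_0=17·1+0=17,  q_0=17·0+1=1
a_1=3:  p_1=3·17+1=52,  q_1=3·1+0=3
a_2=2:  p_2=2·52+17=121,  q_2=2·3+1=7
a_3=3:  p_3=3·121+52=415,  q_3=3·7+3=24
→ (415, 24).  Check: 415²=172225, 299·24²=172224, difference 1.
(x_2, y_2) = (415·415 + 299·24·24, 415·24 + 24·415) = (344449, 19920)

415 24
344449 19920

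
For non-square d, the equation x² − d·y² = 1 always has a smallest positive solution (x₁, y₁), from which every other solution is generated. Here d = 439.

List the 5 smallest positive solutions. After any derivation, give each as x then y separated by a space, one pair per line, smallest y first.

440 21
387199 18480
340734680 16262379
299846131201 14310875040
263864254722200 12593553772821

d=439: √d = [20; 1,19,1,40] (ℓ=4, even), read p_3/q_3
a_0=20:  p_0=20·1+0=20,  q_0=20·0+1=1
a_1=1:  p_1=1·20+1=21,  q_1=1·1+0=1
a_2=19:  p_2=19·21+20=419,  q_2=19·1+1=20
a_3=1:  p_3=1·419+21=440,  q_3=1·20+1=21
fundamental: x₁=440, y₁=21  (since 193600 − 439·441 = 1)
(440+21√439)^2 = 387199 + 18480√439
(440+21√439)^3 = 340734680 + 16262379√439
(440+21√439)^4 = 299846131201 + 14310875040√439
(440+21√439)^5 = 263864254722200 + 12593553772821√439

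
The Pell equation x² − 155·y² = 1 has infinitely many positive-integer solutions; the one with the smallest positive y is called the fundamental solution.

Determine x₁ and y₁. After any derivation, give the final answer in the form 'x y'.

d=155: √d = [12; 2,4,2,24] (ℓ=4, even), read p_3/q_3
step 0: (12, 1)  from 12·(1,0) + (0,1)
…
step 2: (112, 9)  from 4·(25,2) + (12,1)
step 3: (249, 20)  from 2·(112,9) + (25,2)
fundamental: x₁=249, y₁=20  (since 62001 − 155·400 = 1)

249 20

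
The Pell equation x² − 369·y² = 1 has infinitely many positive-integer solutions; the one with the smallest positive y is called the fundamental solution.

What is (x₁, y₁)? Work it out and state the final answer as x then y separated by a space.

8396801 437120

d=369: √d = [19; 4,1,3,2,7,4,7,2,3,1,4,38] (ℓ=12, even), read p_11/q_11
a_0=19:  p_0=19·1+0=19,  q_0=19·0+1=1
…
a_5=7:  p_5=7·826+365=6147,  q_5=7·43+19=320
…
a_7=7:  p_7=7·25414+6147=184045,  q_7=7·1323+320=9581
…
a_10=1:  p_10=1·1364557+393504=1758061,  q_10=1·71036+20485=91521
a_11=4:  p_11=4·1758061+1364557=8396801,  q_11=4·91521+71036=437120
(x₁, y₁) = (8396801, 437120);  8396801² − 369·437120² = 1 ✓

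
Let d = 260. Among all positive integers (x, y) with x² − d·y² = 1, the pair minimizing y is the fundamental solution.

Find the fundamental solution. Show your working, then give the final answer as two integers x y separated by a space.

129 8

√260 = [16; 8,32, …], period ℓ=2 (even) → k=1
i=0: a=16 ⇒ p=16, q=1
i=1: a=8 ⇒ p=129, q=8
fundamental: x₁=129, y₁=8  (since 16641 − 260·64 = 1)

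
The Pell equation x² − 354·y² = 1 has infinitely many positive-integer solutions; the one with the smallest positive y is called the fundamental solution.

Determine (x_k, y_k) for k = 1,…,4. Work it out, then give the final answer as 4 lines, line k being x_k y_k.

√354 → a₀=18, period (1,4,2,2,18,2,2,4,1,36); ℓ=10 even so k=9
a_0=18:  p_0=18·1+0=18,  q_0=18·0+1=1
…
a_3=2:  p_3=2·94+19=207,  q_3=2·5+1=11
a_4=2:  p_4=2·207+94=508,  q_4=2·11+5=27
…
a_8=4:  p_8=4·47771+19210=210294,  q_8=4·2539+1021=11177
a_9=1:  p_9=1·210294+47771=258065,  q_9=1·11177+2539=13716
fundamental: x₁=258065, y₁=13716  (since 66597544225 − 354·188128656 = 1)
k=2:  x_2 = 258065·258065+354·13716·13716 = 133195088449,  y_2 = 258065·13716+13716·258065 = 7079239080
k=3:  x_3 = 258065·133195088449+354·13716·7079239080 = 68745981000924305,  y_3 = 258065·7079239080+13716·133195088449 = 3653807666346684
k=4:  x_4 = 258065·68745981000924305+354·13716·3653807666346684 = 35481863173873866451201,  y_4 = 258065·3653807666346684+13716·68745981000924305 = 1885839750824434773840

258065 13716
133195088449 7079239080
68745981000924305 3653807666346684
35481863173873866451201 1885839750824434773840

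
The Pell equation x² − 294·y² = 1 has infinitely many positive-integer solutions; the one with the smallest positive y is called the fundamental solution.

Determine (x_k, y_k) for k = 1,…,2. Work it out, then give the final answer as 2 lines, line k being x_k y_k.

4801 280
46099201 2688560

d=294: √d = [17; 6,1,4,1,6,34] (ℓ=6, even), read p_5/q_5
k=0  a_k=17  p_k/q_k = 17/1
k=1  a_k=6  p_k/q_k = 103/6
k=2  a_k=1  p_k/q_k = 120/7
…
k=4  a_k=1  p_k/q_k = 703/41
k=5  a_k=6  p_k/q_k = 4801/280
(x₁, y₁) = (4801, 280);  4801² − 294·280² = 1 ✓
(x_2, y_2) = (4801·4801 + 294·280·280, 4801·280 + 280·4801) = (46099201, 2688560)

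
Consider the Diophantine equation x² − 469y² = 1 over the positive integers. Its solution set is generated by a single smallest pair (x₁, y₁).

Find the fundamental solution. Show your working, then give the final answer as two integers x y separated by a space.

137215 6336

d=469: √d = [21; 1,1,1,10,6,10,1,1,1,42] (ℓ=10, even), read p_9/q_9
i=0: a=21 ⇒ p=21, q=1
i=1: a=1 ⇒ p=22, q=1
i=2: a=1 ⇒ p=43, q=2
i=3: a=1 ⇒ p=65, q=3
i=4: a=10 ⇒ p=693, q=32
i=5: a=6 ⇒ p=4223, q=195
i=6: a=10 ⇒ p=42923, q=1982
i=7: a=1 ⇒ p=47146, q=2177
i=8: a=1 ⇒ p=90069, q=4159
i=9: a=1 ⇒ p=137215, q=6336
→ (137215, 6336).  Check: 137215²=18827956225, 469·6336²=18827956224, difference 1.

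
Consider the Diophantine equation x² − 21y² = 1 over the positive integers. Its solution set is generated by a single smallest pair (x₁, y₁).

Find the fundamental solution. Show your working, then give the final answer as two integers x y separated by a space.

√21 = [4; 1,1,2,1,1,8, …], period ℓ=6 (even) → k=5
k=0  a_k=4  p_k/q_k = 4/1
k=1  a_k=1  p_k/q_k = 5/1
…
k=4  a_k=1  p_k/q_k = 32/7
k=5  a_k=1  p_k/q_k = 55/12
→ (55, 12).  Check: 55²=3025, 21·12²=3024, difference 1.

55 12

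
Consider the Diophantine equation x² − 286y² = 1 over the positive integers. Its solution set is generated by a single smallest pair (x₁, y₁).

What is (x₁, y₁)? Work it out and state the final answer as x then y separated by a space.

561835 33222

√286 = [16; 1,10,3,3,2,3,3,10,1,32, …], period ℓ=10 (even) → k=9
step 0: (16, 1)  from 16·(1,0) + (0,1)
…
step 4: (1911, 113)  from 3·(575,34) + (186,11)
…
step 7: (49703, 2939)  from 3·(15102,893) + (4397,260)
step 8: (512132, 30283)  from 10·(49703,2939) + (15102,893)
step 9: (561835, 33222)  from 1·(512132,30283) + (49703,2939)
→ (561835, 33222).  Check: 561835²=315658567225, 286·33222²=315658567224, difference 1.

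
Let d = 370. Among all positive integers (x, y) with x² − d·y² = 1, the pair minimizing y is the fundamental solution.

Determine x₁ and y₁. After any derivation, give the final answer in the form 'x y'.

[19; 4,4,38] for √370; ℓ=3 ⇒ convergent index 5
k=0  a_k=19  p_k/q_k = 19/1
…
k=2  a_k=4  p_k/q_k = 327/17
k=3  a_k=38  p_k/q_k = 12503/650
k=4  a_k=4  p_k/q_k = 50339/2617
k=5  a_k=4  p_k/q_k = 213859/11118
(x₁, y₁) = (213859, 11118);  213859² − 370·11118² = 1 ✓

213859 11118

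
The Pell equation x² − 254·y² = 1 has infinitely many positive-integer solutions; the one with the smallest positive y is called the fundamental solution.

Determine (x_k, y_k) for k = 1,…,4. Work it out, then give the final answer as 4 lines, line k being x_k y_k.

255 16
130049 8160
66324735 4161584
33825484801 2122399680

d=254: √d = [15; 1,14,1,30] (ℓ=4, even), read p_3/q_3
i=0: a=15 ⇒ p=15, q=1
i=1: a=1 ⇒ p=16, q=1
i=2: a=14 ⇒ p=239, q=15
i=3: a=1 ⇒ p=255, q=16
fundamental: x₁=255, y₁=16  (since 65025 − 254·256 = 1)
(255+16√254)^2 = 130049 + 8160√254
(255+16√254)^3 = 66324735 + 4161584√254
(255+16√254)^4 = 33825484801 + 2122399680√254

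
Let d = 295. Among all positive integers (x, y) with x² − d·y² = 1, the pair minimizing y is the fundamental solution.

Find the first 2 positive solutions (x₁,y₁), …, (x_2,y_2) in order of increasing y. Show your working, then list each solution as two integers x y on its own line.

[17; 5,1,2,3,2,6,2,3,2,1,5,34] for √295; ℓ=12 ⇒ convergent index 11
i=0: a=17 ⇒ p=17, q=1
…
i=3: a=2 ⇒ p=292, q=17
…
i=6: a=6 ⇒ p=14479, q=843
…
i=10: a=1 ⇒ p=355517, q=20699
i=11: a=5 ⇒ p=2024999, q=117900
(x₁, y₁) = (2024999, 117900);  2024999² − 295·117900² = 1 ✓
(2024999+117900√295)^2 = 8201241900001 + 477494764200√295

2024999 117900
8201241900001 477494764200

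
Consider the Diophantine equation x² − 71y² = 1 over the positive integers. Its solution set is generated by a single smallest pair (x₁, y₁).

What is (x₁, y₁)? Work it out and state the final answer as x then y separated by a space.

3480 413

[8; 2,2,1,7,1,2,2,16] for √71; ℓ=8 ⇒ convergent index 7
a_0=8:  p_0=8·1+0=8,  q_0=8·0+1=1
a_1=2:  p_1=2·8+1=17,  q_1=2·1+0=2
…
a_3=1:  p_3=1·42+17=59,  q_3=1·5+2=7
a_4=7:  p_4=7·59+42=455,  q_4=7·7+5=54
…
a_6=2:  p_6=2·514+455=1483,  q_6=2·61+54=176
a_7=2:  p_7=2·1483+514=3480,  q_7=2·176+61=413
(x₁, y₁) = (3480, 413);  3480² − 71·413² = 1 ✓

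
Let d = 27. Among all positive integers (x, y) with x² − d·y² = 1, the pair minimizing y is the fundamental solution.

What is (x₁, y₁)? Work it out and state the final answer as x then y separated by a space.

26 5

√27 → a₀=5, period (5,10); ℓ=2 even so k=1
a_0=5:  p_0=5·1+0=5,  q_0=5·0+1=1
a_1=5:  p_1=5·5+1=26,  q_1=5·1+0=5
→ (26, 5).  Check: 26²=676, 27·5²=675, difference 1.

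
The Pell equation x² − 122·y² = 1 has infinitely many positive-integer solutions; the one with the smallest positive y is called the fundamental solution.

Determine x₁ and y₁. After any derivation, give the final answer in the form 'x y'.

243 22

d=122: √d = [11; 22] (ℓ=1, odd), read p_1/q_1
a_0=11:  p_0=11·1+0=11,  q_0=11·0+1=1
a_1=22:  p_1=22·11+1=243,  q_1=22·1+0=22
fundamental: x₁=243, y₁=22  (since 59049 − 122·484 = 1)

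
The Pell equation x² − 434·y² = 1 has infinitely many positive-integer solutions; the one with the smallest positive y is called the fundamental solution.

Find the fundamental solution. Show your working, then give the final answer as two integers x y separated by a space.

√434 → a₀=20, period (1,4,1,40); ℓ=4 even so k=3
k=0  a_k=20  p_k/q_k = 20/1
…
k=2  a_k=4  p_k/q_k = 104/5
k=3  a_k=1  p_k/q_k = 125/6
→ (125, 6).  Check: 125²=15625, 434·6²=15624, difference 1.

125 6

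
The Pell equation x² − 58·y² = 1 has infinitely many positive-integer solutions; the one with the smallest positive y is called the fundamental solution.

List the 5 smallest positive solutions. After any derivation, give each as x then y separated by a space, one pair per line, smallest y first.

√58 = [7; 1,1,1,1,1,1,14, …], period ℓ=7 (odd) → k=13
step 0: (7, 1)  from 7·(1,0) + (0,1)
…
step 2: (15, 2)  from 1·(8,1) + (7,1)
…
step 4: (38, 5)  from 1·(23,3) + (15,2)
step 5: (61, 8)  from 1·(38,5) + (23,3)
step 6: (99, 13)  from 1·(61,8) + (38,5)
step 7: (1447, 190)  from 14·(99,13) + (61,8)
step 8: (1546, 203)  from 1·(1447,190) + (99,13)
step 9: (2993, 393)  from 1·(1546,203) + (1447,190)
…
step 11: (7532, 989)  from 1·(4539,596) + (2993,393)
step 12: (12071, 1585)  from 1·(7532,989) + (4539,596)
step 13: (19603, 2574)  from 1·(12071,1585) + (7532,989)
→ (19603, 2574).  Check: 19603²=384277609, 58·2574²=384277608, difference 1.
(x_2, y_2) = (19603·19603 + 58·2574·2574, 19603·2574 + 2574·19603) = (768555217, 100916244)
(x_3, y_3) = (19603·768555217 + 58·2574·100916244, 19603·100916244 + 2574·768555217) = (30131975818099, 3956522259690)
(x_4, y_4) = (19603·30131975818099 + 58·2574·3956522259690, 19603·3956522259690 + 2574·30131975818099) = (1181354243155834177, 155119411612489896)
(x_5, y_5) = (19603·1181354243155834177 + 58·2574·155119411612489896, 19603·155119411612489896 + 2574·1181354243155834177) = (46316174427035658925363, 6081611647722756602886)

19603 2574
768555217 100916244
30131975818099 3956522259690
1181354243155834177 155119411612489896
46316174427035658925363 6081611647722756602886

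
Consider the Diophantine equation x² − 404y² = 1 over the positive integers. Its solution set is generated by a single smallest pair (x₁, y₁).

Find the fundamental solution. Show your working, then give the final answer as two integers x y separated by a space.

√404 → a₀=20, period (10,40); ℓ=2 even so k=1
step 0: (20, 1)  from 20·(1,0) + (0,1)
step 1: (201, 10)  from 10·(20,1) + (1,0)
→ (201, 10).  Check: 201²=40401, 404·10²=40400, difference 1.

201 10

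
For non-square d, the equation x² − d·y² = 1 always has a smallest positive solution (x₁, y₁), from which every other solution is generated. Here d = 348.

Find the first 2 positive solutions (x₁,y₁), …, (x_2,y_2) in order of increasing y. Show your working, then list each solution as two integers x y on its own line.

1567 84
4910977 263256

d=348: √d = [18; 1,1,1,8,1,1,1,36] (ℓ=8, even), read p_7/q_7
step 0: (18, 1)  from 18·(1,0) + (0,1)
step 1: (19, 1)  from 1·(18,1) + (1,0)
step 2: (37, 2)  from 1·(19,1) + (18,1)
…
step 5: (541, 29)  from 1·(485,26) + (56,3)
step 6: (1026, 55)  from 1·(541,29) + (485,26)
step 7: (1567, 84)  from 1·(1026,55) + (541,29)
→ (1567, 84).  Check: 1567²=2455489, 348·84²=2455488, difference 1.
k=2:  x_2 = 1567·1567+348·84·84 = 4910977,  y_2 = 1567·84+84·1567 = 263256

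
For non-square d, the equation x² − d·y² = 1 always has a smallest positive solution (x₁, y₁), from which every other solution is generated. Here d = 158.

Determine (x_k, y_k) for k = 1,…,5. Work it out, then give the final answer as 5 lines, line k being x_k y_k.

7743 616
119908097 9539376
1856896782399 147726776120
28755903452322817 2287696845454944
445313919005774361663 35427273200988486664

[12; 1,1,3,12,3,1,1,24] for √158; ℓ=8 ⇒ convergent index 7
i=0: a=12 ⇒ p=12, q=1
i=1: a=1 ⇒ p=13, q=1
…
i=3: a=3 ⇒ p=88, q=7
…
i=6: a=1 ⇒ p=4412, q=351
i=7: a=1 ⇒ p=7743, q=616
→ (7743, 616).  Check: 7743²=59954049, 158·616²=59954048, difference 1.
(7743+616√158)^2 = 119908097 + 9539376√158
(7743+616√158)^3 = 1856896782399 + 147726776120√158
(7743+616√158)^4 = 28755903452322817 + 2287696845454944√158
(7743+616√158)^5 = 445313919005774361663 + 35427273200988486664√158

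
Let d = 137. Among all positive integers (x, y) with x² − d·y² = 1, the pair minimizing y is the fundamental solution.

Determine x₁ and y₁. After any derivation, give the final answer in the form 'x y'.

√137 → a₀=11, period (1,2,2,1,1,2,2,1,22); ℓ=9 odd so k=17
step 0: (11, 1)  from 11·(1,0) + (0,1)
…
step 2: (35, 3)  from 2·(12,1) + (11,1)
step 3: (82, 7)  from 2·(35,3) + (12,1)
step 4: (117, 10)  from 1·(82,7) + (35,3)
step 5: (199, 17)  from 1·(117,10) + (82,7)
…
step 7: (1229, 105)  from 2·(515,44) + (199,17)
step 8: (1744, 149)  from 1·(1229,105) + (515,44)
step 9: (39597, 3383)  from 22·(1744,149) + (1229,105)
step 10: (41341, 3532)  from 1·(39597,3383) + (1744,149)
…
step 13: (408178, 34873)  from 1·(285899,24426) + (122279,10447)
step 14: (694077, 59299)  from 1·(408178,34873) + (285899,24426)
step 15: (1796332, 153471)  from 2·(694077,59299) + (408178,34873)
step 16: (4286741, 366241)  from 2·(1796332,153471) + (694077,59299)
step 17: (6083073, 519712)  from 1·(4286741,366241) + (1796332,153471)
fundamental: x₁=6083073, y₁=519712  (since 37003777123329 − 137·270100562944 = 1)

6083073 519712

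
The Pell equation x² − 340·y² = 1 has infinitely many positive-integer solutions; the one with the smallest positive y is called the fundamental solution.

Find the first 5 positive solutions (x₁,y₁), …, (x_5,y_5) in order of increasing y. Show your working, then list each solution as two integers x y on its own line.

d=340: √d = [18; 2,3,1,1,1,…,3,2,36] (ℓ=14, even), read p_13/q_13
i=0: a=18 ⇒ p=18, q=1
i=1: a=2 ⇒ p=37, q=2
…
i=5: a=1 ⇒ p=461, q=25
i=6: a=1 ⇒ p=756, q=41
i=7: a=8 ⇒ p=6509, q=353
i=8: a=1 ⇒ p=7265, q=394
i=9: a=1 ⇒ p=13774, q=747
i=10: a=1 ⇒ p=21039, q=1141
i=11: a=1 ⇒ p=34813, q=1888
i=12: a=3 ⇒ p=125478, q=6805
i=13: a=2 ⇒ p=285769, q=15498
fundamental: x₁=285769, y₁=15498  (since 81663921361 − 340·240188004 = 1)
k=2:  x_2 = 285769·285769+340·15498·15498 = 163327842721,  y_2 = 285769·15498+15498·285769 = 8857695924
k=3:  x_3 = 285769·163327842721+340·15498·8857695924 = 93348068572789129,  y_3 = 285769·8857695924+15498·163327842721 = 5062509812995614
k=4:  x_4 = 285769·93348068572789129+340·15498·5062509812995614 = 53351968415791425367681,  y_4 = 285769·5062509812995614+15498·93348068572789129 = 2893416733491029538408
k=5:  x_5 = 285769·53351968415791425367681+340·15498·2893416733491029538408 = 30492677324331251603220874249,  y_5 = 285769·2893416733491029538408+15498·53351968415791425367681 = 1653697613020933530509635890

285769 15498
163327842721 8857695924
93348068572789129 5062509812995614
53351968415791425367681 2893416733491029538408
30492677324331251603220874249 1653697613020933530509635890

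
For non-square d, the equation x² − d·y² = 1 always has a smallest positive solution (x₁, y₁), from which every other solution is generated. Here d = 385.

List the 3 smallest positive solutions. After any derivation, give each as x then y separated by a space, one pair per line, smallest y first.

d=385: √d = [19; 1,1,1,1,1,…,1,1,38] (ℓ=16, even), read p_15/q_15
step 0: (19, 1)  from 19·(1,0) + (0,1)
step 1: (20, 1)  from 1·(19,1) + (1,0)
…
step 3: (59, 3)  from 1·(39,2) + (20,1)
…
step 6: (569, 29)  from 3·(157,8) + (98,5)
step 7: (726, 37)  from 1·(569,29) + (157,8)
step 8: (2021, 103)  from 2·(726,37) + (569,29)
step 9: (2747, 140)  from 1·(2021,103) + (726,37)
step 10: (10262, 523)  from 3·(2747,140) + (2021,103)
step 11: (13009, 663)  from 1·(10262,523) + (2747,140)
step 12: (23271, 1186)  from 1·(13009,663) + (10262,523)
step 13: (36280, 1849)  from 1·(23271,1186) + (13009,663)
step 14: (59551, 3035)  from 1·(36280,1849) + (23271,1186)
step 15: (95831, 4884)  from 1·(59551,3035) + (36280,1849)
→ (95831, 4884).  Check: 95831²=9183580561, 385·4884²=9183580560, difference 1.
n=2: (95831,4884)∘(95831,4884) = (95831·95831+385·4884·4884, 95831·4884+4884·95831) = (18367161121,936077208)
n=3: (18367161121,936077208)∘(95831,4884) = (95831·18367161121+385·4884·936077208, 95831·936077208+4884·18367161121) = (3520286834677271,179410429834812)

95831 4884
18367161121 936077208
3520286834677271 179410429834812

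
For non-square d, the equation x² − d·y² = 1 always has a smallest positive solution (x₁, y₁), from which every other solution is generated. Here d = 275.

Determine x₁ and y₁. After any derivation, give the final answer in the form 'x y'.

199 12

[16; 1,1,2,1,1,32] for √275; ℓ=6 ⇒ convergent index 5
i=0: a=16 ⇒ p=16, q=1
…
i=3: a=2 ⇒ p=83, q=5
i=4: a=1 ⇒ p=116, q=7
i=5: a=1 ⇒ p=199, q=12
→ (199, 12).  Check: 199²=39601, 275·12²=39600, difference 1.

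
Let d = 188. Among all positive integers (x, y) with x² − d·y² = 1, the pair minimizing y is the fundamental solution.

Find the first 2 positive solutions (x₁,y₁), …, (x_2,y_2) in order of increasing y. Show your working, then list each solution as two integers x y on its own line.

4607 336
42448897 3095904

√188 → a₀=13, period (1,2,2,6,2,2,1,26); ℓ=8 even so k=7
k=0  a_k=13  p_k/q_k = 13/1
…
k=4  a_k=6  p_k/q_k = 617/45
…
k=6  a_k=2  p_k/q_k = 3277/239
k=7  a_k=1  p_k/q_k = 4607/336
fundamental: x₁=4607, y₁=336  (since 21224449 − 188·112896 = 1)
(4607+336√188)^2 = 42448897 + 3095904√188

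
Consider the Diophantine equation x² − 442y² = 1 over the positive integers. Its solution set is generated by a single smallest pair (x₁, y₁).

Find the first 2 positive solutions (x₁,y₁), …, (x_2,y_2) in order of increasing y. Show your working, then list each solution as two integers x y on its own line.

[21; 42] for √442; ℓ=1 ⇒ convergent index 1
i=0: a=21 ⇒ p=21, q=1
i=1: a=42 ⇒ p=883, q=42
→ (883, 42).  Check: 883²=779689, 442·42²=779688, difference 1.
(x_2, y_2) = (883·883 + 442·42·42, 883·42 + 42·883) = (1559377, 74172)

883 42
1559377 74172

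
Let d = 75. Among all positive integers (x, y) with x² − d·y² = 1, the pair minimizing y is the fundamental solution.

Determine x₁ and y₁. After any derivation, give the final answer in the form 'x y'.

[8; 1,1,1,16] for √75; ℓ=4 ⇒ convergent index 3
step 0: (8, 1)  from 8·(1,0) + (0,1)
…
step 2: (17, 2)  from 1·(9,1) + (8,1)
step 3: (26, 3)  from 1·(17,2) + (9,1)
fundamental: x₁=26, y₁=3  (since 676 − 75·9 = 1)

26 3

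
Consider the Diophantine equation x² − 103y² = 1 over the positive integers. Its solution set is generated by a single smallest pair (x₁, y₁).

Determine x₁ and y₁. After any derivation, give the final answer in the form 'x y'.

√103 = [10; 6,1,2,1,1,9,1,1,2,1,6,20, …], period ℓ=12 (even) → k=11
a_0=10:  p_0=10·1+0=10,  q_0=10·0+1=1
…
a_2=1:  p_2=1·61+10=71,  q_2=1·6+1=7
a_3=2:  p_3=2·71+61=203,  q_3=2·7+6=20
…
a_5=1:  p_5=1·274+203=477,  q_5=1·27+20=47
…
a_10=1:  p_10=1·24266+9611=33877,  q_10=1·2391+947=3338
a_11=6:  p_11=6·33877+24266=227528,  q_11=6·3338+2391=22419
fundamental: x₁=227528, y₁=22419  (since 51768990784 − 103·502611561 = 1)

227528 22419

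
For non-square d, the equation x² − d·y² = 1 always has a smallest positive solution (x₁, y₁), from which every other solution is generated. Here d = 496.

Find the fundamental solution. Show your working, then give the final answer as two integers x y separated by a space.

[22; 3,1,2,4,1,…,1,3,44] for √496; ℓ=16 ⇒ convergent index 15
i=0: a=22 ⇒ p=22, q=1
i=1: a=3 ⇒ p=67, q=3
i=2: a=1 ⇒ p=89, q=4
…
i=4: a=4 ⇒ p=1069, q=48
i=5: a=1 ⇒ p=1314, q=59
i=6: a=1 ⇒ p=2383, q=107
i=7: a=2 ⇒ p=6080, q=273
i=8: a=2 ⇒ p=14543, q=653
i=9: a=2 ⇒ p=35166, q=1579
i=10: a=1 ⇒ p=49709, q=2232
i=11: a=1 ⇒ p=84875, q=3811
i=12: a=4 ⇒ p=389209, q=17476
i=13: a=2 ⇒ p=863293, q=38763
i=14: a=1 ⇒ p=1252502, q=56239
i=15: a=3 ⇒ p=4620799, q=207480
(x₁, y₁) = (4620799, 207480);  4620799² − 496·207480² = 1 ✓

4620799 207480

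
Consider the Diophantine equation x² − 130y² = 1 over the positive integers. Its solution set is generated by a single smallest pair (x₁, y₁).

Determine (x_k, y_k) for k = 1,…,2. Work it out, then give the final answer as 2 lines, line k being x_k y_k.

√130 → a₀=11, period (2,2,22); ℓ=3 odd so k=5
k=0  a_k=11  p_k/q_k = 11/1
…
k=3  a_k=22  p_k/q_k = 1277/112
k=4  a_k=2  p_k/q_k = 2611/229
k=5  a_k=2  p_k/q_k = 6499/570
(x₁, y₁) = (6499, 570);  6499² − 130·570² = 1 ✓
k=2:  x_2 = 6499·6499+130·570·570 = 84474001,  y_2 = 6499·570+570·6499 = 7408860

6499 570
84474001 7408860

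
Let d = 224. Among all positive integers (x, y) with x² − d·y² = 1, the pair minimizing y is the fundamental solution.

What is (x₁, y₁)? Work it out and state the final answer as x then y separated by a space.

√224 → a₀=14, period (1,28); ℓ=2 even so k=1
a_0=14:  p_0=14·1+0=14,  q_0=14·0+1=1
a_1=1:  p_1=1·14+1=15,  q_1=1·1+0=1
fundamental: x₁=15, y₁=1  (since 225 − 224·1 = 1)

15 1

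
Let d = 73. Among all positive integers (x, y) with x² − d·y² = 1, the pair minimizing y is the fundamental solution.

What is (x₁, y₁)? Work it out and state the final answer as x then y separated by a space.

2281249 267000

√73 = [8; 1,1,5,5,1,1,16, …], period ℓ=7 (odd) → k=13
a_0=8:  p_0=8·1+0=8,  q_0=8·0+1=1
…
a_2=1:  p_2=1·9+8=17,  q_2=1·1+1=2
…
a_8=1:  p_8=1·17669+1068=18737,  q_8=1·2068+125=2193
…
a_12=1:  p_12=1·1040241+200767=1241008,  q_12=1·121751+23498=145249
a_13=1:  p_13=1·1241008+1040241=2281249,  q_13=1·145249+121751=267000
(x₁, y₁) = (2281249, 267000);  2281249² − 73·267000² = 1 ✓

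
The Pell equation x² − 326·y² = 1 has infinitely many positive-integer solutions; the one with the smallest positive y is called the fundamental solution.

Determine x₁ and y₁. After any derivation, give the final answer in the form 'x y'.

√326 = [18; 18,36, …], period ℓ=2 (even) → k=1
a_0=18:  p_0=18·1+0=18,  q_0=18·0+1=1
a_1=18:  p_1=18·18+1=325,  q_1=18·1+0=18
(x₁, y₁) = (325, 18);  325² − 326·18² = 1 ✓

325 18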